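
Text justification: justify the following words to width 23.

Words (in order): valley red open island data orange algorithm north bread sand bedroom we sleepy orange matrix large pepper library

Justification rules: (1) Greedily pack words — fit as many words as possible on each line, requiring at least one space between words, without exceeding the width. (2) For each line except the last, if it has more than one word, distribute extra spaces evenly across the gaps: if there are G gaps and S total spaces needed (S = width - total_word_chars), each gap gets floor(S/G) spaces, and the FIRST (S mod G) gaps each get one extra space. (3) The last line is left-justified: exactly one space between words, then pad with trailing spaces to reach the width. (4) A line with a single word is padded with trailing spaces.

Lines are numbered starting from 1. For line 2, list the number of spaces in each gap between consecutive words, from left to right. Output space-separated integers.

Line 1: ['valley', 'red', 'open', 'island'] (min_width=22, slack=1)
Line 2: ['data', 'orange', 'algorithm'] (min_width=21, slack=2)
Line 3: ['north', 'bread', 'sand'] (min_width=16, slack=7)
Line 4: ['bedroom', 'we', 'sleepy'] (min_width=17, slack=6)
Line 5: ['orange', 'matrix', 'large'] (min_width=19, slack=4)
Line 6: ['pepper', 'library'] (min_width=14, slack=9)

Answer: 2 2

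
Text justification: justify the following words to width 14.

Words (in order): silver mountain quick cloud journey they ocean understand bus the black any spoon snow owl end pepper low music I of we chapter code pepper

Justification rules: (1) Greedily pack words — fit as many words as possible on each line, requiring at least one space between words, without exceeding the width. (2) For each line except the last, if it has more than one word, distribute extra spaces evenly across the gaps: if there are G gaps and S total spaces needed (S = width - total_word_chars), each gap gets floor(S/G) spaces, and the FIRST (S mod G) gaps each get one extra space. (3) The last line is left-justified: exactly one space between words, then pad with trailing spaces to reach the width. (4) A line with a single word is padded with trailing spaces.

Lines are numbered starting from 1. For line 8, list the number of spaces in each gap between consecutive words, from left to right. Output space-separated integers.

Line 1: ['silver'] (min_width=6, slack=8)
Line 2: ['mountain', 'quick'] (min_width=14, slack=0)
Line 3: ['cloud', 'journey'] (min_width=13, slack=1)
Line 4: ['they', 'ocean'] (min_width=10, slack=4)
Line 5: ['understand', 'bus'] (min_width=14, slack=0)
Line 6: ['the', 'black', 'any'] (min_width=13, slack=1)
Line 7: ['spoon', 'snow', 'owl'] (min_width=14, slack=0)
Line 8: ['end', 'pepper', 'low'] (min_width=14, slack=0)
Line 9: ['music', 'I', 'of', 'we'] (min_width=13, slack=1)
Line 10: ['chapter', 'code'] (min_width=12, slack=2)
Line 11: ['pepper'] (min_width=6, slack=8)

Answer: 1 1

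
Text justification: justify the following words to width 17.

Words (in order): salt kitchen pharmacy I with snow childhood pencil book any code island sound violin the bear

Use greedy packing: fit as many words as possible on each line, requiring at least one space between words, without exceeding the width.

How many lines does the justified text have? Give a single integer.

Line 1: ['salt', 'kitchen'] (min_width=12, slack=5)
Line 2: ['pharmacy', 'I', 'with'] (min_width=15, slack=2)
Line 3: ['snow', 'childhood'] (min_width=14, slack=3)
Line 4: ['pencil', 'book', 'any'] (min_width=15, slack=2)
Line 5: ['code', 'island', 'sound'] (min_width=17, slack=0)
Line 6: ['violin', 'the', 'bear'] (min_width=15, slack=2)
Total lines: 6

Answer: 6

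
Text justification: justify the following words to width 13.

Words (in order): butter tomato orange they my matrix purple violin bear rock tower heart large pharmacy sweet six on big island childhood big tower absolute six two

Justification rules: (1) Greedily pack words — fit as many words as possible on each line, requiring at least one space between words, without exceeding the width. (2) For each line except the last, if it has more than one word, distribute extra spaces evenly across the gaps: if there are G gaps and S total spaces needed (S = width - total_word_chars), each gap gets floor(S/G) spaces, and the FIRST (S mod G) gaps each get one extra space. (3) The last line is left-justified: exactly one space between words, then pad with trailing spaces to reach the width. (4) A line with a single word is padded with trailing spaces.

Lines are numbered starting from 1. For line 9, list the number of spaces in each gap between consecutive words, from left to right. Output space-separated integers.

Answer: 2 1

Derivation:
Line 1: ['butter', 'tomato'] (min_width=13, slack=0)
Line 2: ['orange', 'they'] (min_width=11, slack=2)
Line 3: ['my', 'matrix'] (min_width=9, slack=4)
Line 4: ['purple', 'violin'] (min_width=13, slack=0)
Line 5: ['bear', 'rock'] (min_width=9, slack=4)
Line 6: ['tower', 'heart'] (min_width=11, slack=2)
Line 7: ['large'] (min_width=5, slack=8)
Line 8: ['pharmacy'] (min_width=8, slack=5)
Line 9: ['sweet', 'six', 'on'] (min_width=12, slack=1)
Line 10: ['big', 'island'] (min_width=10, slack=3)
Line 11: ['childhood', 'big'] (min_width=13, slack=0)
Line 12: ['tower'] (min_width=5, slack=8)
Line 13: ['absolute', 'six'] (min_width=12, slack=1)
Line 14: ['two'] (min_width=3, slack=10)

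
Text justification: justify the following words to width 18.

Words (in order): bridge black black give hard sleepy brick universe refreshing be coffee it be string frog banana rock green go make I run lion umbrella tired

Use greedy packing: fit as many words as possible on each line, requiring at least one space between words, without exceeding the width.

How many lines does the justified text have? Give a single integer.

Line 1: ['bridge', 'black', 'black'] (min_width=18, slack=0)
Line 2: ['give', 'hard', 'sleepy'] (min_width=16, slack=2)
Line 3: ['brick', 'universe'] (min_width=14, slack=4)
Line 4: ['refreshing', 'be'] (min_width=13, slack=5)
Line 5: ['coffee', 'it', 'be'] (min_width=12, slack=6)
Line 6: ['string', 'frog', 'banana'] (min_width=18, slack=0)
Line 7: ['rock', 'green', 'go', 'make'] (min_width=18, slack=0)
Line 8: ['I', 'run', 'lion'] (min_width=10, slack=8)
Line 9: ['umbrella', 'tired'] (min_width=14, slack=4)
Total lines: 9

Answer: 9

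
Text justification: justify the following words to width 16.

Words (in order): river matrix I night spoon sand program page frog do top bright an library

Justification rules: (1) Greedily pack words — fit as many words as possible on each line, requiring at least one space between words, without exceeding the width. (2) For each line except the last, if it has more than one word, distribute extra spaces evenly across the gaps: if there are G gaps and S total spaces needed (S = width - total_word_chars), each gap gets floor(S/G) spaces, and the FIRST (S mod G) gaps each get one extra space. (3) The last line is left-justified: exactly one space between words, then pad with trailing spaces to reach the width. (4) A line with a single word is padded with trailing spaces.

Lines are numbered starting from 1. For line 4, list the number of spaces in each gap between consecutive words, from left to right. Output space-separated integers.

Answer: 4 3

Derivation:
Line 1: ['river', 'matrix', 'I'] (min_width=14, slack=2)
Line 2: ['night', 'spoon', 'sand'] (min_width=16, slack=0)
Line 3: ['program', 'page'] (min_width=12, slack=4)
Line 4: ['frog', 'do', 'top'] (min_width=11, slack=5)
Line 5: ['bright', 'an'] (min_width=9, slack=7)
Line 6: ['library'] (min_width=7, slack=9)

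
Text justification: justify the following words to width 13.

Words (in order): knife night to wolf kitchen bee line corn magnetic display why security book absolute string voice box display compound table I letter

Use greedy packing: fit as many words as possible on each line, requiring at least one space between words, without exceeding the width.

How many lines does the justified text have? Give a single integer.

Line 1: ['knife', 'night'] (min_width=11, slack=2)
Line 2: ['to', 'wolf'] (min_width=7, slack=6)
Line 3: ['kitchen', 'bee'] (min_width=11, slack=2)
Line 4: ['line', 'corn'] (min_width=9, slack=4)
Line 5: ['magnetic'] (min_width=8, slack=5)
Line 6: ['display', 'why'] (min_width=11, slack=2)
Line 7: ['security', 'book'] (min_width=13, slack=0)
Line 8: ['absolute'] (min_width=8, slack=5)
Line 9: ['string', 'voice'] (min_width=12, slack=1)
Line 10: ['box', 'display'] (min_width=11, slack=2)
Line 11: ['compound'] (min_width=8, slack=5)
Line 12: ['table', 'I'] (min_width=7, slack=6)
Line 13: ['letter'] (min_width=6, slack=7)
Total lines: 13

Answer: 13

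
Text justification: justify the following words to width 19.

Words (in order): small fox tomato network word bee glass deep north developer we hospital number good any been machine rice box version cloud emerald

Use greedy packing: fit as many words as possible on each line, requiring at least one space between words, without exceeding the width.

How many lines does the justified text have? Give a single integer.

Line 1: ['small', 'fox', 'tomato'] (min_width=16, slack=3)
Line 2: ['network', 'word', 'bee'] (min_width=16, slack=3)
Line 3: ['glass', 'deep', 'north'] (min_width=16, slack=3)
Line 4: ['developer', 'we'] (min_width=12, slack=7)
Line 5: ['hospital', 'number'] (min_width=15, slack=4)
Line 6: ['good', 'any', 'been'] (min_width=13, slack=6)
Line 7: ['machine', 'rice', 'box'] (min_width=16, slack=3)
Line 8: ['version', 'cloud'] (min_width=13, slack=6)
Line 9: ['emerald'] (min_width=7, slack=12)
Total lines: 9

Answer: 9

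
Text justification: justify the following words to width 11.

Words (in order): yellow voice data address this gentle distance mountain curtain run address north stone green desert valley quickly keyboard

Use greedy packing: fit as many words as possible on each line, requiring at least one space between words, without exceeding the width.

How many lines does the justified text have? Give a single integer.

Answer: 14

Derivation:
Line 1: ['yellow'] (min_width=6, slack=5)
Line 2: ['voice', 'data'] (min_width=10, slack=1)
Line 3: ['address'] (min_width=7, slack=4)
Line 4: ['this', 'gentle'] (min_width=11, slack=0)
Line 5: ['distance'] (min_width=8, slack=3)
Line 6: ['mountain'] (min_width=8, slack=3)
Line 7: ['curtain', 'run'] (min_width=11, slack=0)
Line 8: ['address'] (min_width=7, slack=4)
Line 9: ['north', 'stone'] (min_width=11, slack=0)
Line 10: ['green'] (min_width=5, slack=6)
Line 11: ['desert'] (min_width=6, slack=5)
Line 12: ['valley'] (min_width=6, slack=5)
Line 13: ['quickly'] (min_width=7, slack=4)
Line 14: ['keyboard'] (min_width=8, slack=3)
Total lines: 14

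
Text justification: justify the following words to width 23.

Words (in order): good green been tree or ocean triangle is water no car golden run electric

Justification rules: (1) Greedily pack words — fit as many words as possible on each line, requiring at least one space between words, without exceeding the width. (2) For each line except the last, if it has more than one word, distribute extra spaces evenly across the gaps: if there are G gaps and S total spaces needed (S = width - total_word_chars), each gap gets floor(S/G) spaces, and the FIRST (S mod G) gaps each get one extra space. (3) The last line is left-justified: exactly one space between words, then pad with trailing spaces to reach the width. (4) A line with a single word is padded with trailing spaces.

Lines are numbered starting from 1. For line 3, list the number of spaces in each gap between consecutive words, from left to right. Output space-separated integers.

Answer: 3 3 3

Derivation:
Line 1: ['good', 'green', 'been', 'tree', 'or'] (min_width=23, slack=0)
Line 2: ['ocean', 'triangle', 'is', 'water'] (min_width=23, slack=0)
Line 3: ['no', 'car', 'golden', 'run'] (min_width=17, slack=6)
Line 4: ['electric'] (min_width=8, slack=15)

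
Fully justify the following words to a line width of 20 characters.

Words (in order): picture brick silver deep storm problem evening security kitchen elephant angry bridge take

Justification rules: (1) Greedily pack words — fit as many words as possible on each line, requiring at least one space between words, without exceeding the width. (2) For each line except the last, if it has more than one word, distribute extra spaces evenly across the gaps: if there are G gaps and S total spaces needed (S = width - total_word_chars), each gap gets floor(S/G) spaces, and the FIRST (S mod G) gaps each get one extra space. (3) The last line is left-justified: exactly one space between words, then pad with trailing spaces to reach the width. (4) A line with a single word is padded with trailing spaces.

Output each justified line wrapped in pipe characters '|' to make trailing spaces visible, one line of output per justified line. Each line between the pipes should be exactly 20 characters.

Answer: |picture brick silver|
|deep  storm  problem|
|evening     security|
|kitchen     elephant|
|angry bridge take   |

Derivation:
Line 1: ['picture', 'brick', 'silver'] (min_width=20, slack=0)
Line 2: ['deep', 'storm', 'problem'] (min_width=18, slack=2)
Line 3: ['evening', 'security'] (min_width=16, slack=4)
Line 4: ['kitchen', 'elephant'] (min_width=16, slack=4)
Line 5: ['angry', 'bridge', 'take'] (min_width=17, slack=3)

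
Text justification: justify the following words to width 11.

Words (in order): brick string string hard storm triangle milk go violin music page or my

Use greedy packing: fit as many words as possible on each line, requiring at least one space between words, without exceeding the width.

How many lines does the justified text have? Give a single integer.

Line 1: ['brick'] (min_width=5, slack=6)
Line 2: ['string'] (min_width=6, slack=5)
Line 3: ['string', 'hard'] (min_width=11, slack=0)
Line 4: ['storm'] (min_width=5, slack=6)
Line 5: ['triangle'] (min_width=8, slack=3)
Line 6: ['milk', 'go'] (min_width=7, slack=4)
Line 7: ['violin'] (min_width=6, slack=5)
Line 8: ['music', 'page'] (min_width=10, slack=1)
Line 9: ['or', 'my'] (min_width=5, slack=6)
Total lines: 9

Answer: 9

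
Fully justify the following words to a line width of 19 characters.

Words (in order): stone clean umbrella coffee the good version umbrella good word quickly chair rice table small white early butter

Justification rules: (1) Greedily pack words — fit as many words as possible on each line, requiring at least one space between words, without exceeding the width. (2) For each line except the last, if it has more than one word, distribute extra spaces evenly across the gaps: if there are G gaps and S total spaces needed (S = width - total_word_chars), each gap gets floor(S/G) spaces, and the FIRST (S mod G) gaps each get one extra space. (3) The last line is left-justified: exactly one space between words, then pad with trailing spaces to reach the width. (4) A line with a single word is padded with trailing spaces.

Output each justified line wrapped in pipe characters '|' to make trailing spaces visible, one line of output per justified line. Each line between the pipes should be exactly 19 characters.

Line 1: ['stone', 'clean'] (min_width=11, slack=8)
Line 2: ['umbrella', 'coffee', 'the'] (min_width=19, slack=0)
Line 3: ['good', 'version'] (min_width=12, slack=7)
Line 4: ['umbrella', 'good', 'word'] (min_width=18, slack=1)
Line 5: ['quickly', 'chair', 'rice'] (min_width=18, slack=1)
Line 6: ['table', 'small', 'white'] (min_width=17, slack=2)
Line 7: ['early', 'butter'] (min_width=12, slack=7)

Answer: |stone         clean|
|umbrella coffee the|
|good        version|
|umbrella  good word|
|quickly  chair rice|
|table  small  white|
|early butter       |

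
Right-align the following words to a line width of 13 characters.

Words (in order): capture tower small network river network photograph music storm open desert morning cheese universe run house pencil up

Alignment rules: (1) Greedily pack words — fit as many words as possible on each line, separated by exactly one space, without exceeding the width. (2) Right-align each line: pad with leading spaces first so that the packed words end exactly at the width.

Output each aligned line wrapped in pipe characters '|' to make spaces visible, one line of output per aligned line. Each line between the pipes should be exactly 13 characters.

Answer: |capture tower|
|small network|
|river network|
|   photograph|
|  music storm|
|  open desert|
|      morning|
|       cheese|
| universe run|
| house pencil|
|           up|

Derivation:
Line 1: ['capture', 'tower'] (min_width=13, slack=0)
Line 2: ['small', 'network'] (min_width=13, slack=0)
Line 3: ['river', 'network'] (min_width=13, slack=0)
Line 4: ['photograph'] (min_width=10, slack=3)
Line 5: ['music', 'storm'] (min_width=11, slack=2)
Line 6: ['open', 'desert'] (min_width=11, slack=2)
Line 7: ['morning'] (min_width=7, slack=6)
Line 8: ['cheese'] (min_width=6, slack=7)
Line 9: ['universe', 'run'] (min_width=12, slack=1)
Line 10: ['house', 'pencil'] (min_width=12, slack=1)
Line 11: ['up'] (min_width=2, slack=11)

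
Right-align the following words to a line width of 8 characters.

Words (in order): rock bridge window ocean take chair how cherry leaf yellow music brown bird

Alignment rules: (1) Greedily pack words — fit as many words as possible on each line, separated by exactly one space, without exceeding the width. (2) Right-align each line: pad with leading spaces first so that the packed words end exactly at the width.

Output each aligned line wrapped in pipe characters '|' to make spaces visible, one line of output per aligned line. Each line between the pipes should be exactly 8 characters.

Answer: |    rock|
|  bridge|
|  window|
|   ocean|
|    take|
|   chair|
|     how|
|  cherry|
|    leaf|
|  yellow|
|   music|
|   brown|
|    bird|

Derivation:
Line 1: ['rock'] (min_width=4, slack=4)
Line 2: ['bridge'] (min_width=6, slack=2)
Line 3: ['window'] (min_width=6, slack=2)
Line 4: ['ocean'] (min_width=5, slack=3)
Line 5: ['take'] (min_width=4, slack=4)
Line 6: ['chair'] (min_width=5, slack=3)
Line 7: ['how'] (min_width=3, slack=5)
Line 8: ['cherry'] (min_width=6, slack=2)
Line 9: ['leaf'] (min_width=4, slack=4)
Line 10: ['yellow'] (min_width=6, slack=2)
Line 11: ['music'] (min_width=5, slack=3)
Line 12: ['brown'] (min_width=5, slack=3)
Line 13: ['bird'] (min_width=4, slack=4)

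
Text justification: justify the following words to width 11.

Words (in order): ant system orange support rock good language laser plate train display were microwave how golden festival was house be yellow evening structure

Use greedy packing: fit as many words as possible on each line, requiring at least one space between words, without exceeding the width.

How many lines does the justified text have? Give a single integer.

Line 1: ['ant', 'system'] (min_width=10, slack=1)
Line 2: ['orange'] (min_width=6, slack=5)
Line 3: ['support'] (min_width=7, slack=4)
Line 4: ['rock', 'good'] (min_width=9, slack=2)
Line 5: ['language'] (min_width=8, slack=3)
Line 6: ['laser', 'plate'] (min_width=11, slack=0)
Line 7: ['train'] (min_width=5, slack=6)
Line 8: ['display'] (min_width=7, slack=4)
Line 9: ['were'] (min_width=4, slack=7)
Line 10: ['microwave'] (min_width=9, slack=2)
Line 11: ['how', 'golden'] (min_width=10, slack=1)
Line 12: ['festival'] (min_width=8, slack=3)
Line 13: ['was', 'house'] (min_width=9, slack=2)
Line 14: ['be', 'yellow'] (min_width=9, slack=2)
Line 15: ['evening'] (min_width=7, slack=4)
Line 16: ['structure'] (min_width=9, slack=2)
Total lines: 16

Answer: 16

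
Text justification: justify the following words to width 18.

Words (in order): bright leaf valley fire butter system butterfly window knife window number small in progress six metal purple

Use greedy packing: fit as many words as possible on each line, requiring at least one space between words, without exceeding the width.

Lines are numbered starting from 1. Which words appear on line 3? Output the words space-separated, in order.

Line 1: ['bright', 'leaf', 'valley'] (min_width=18, slack=0)
Line 2: ['fire', 'butter', 'system'] (min_width=18, slack=0)
Line 3: ['butterfly', 'window'] (min_width=16, slack=2)
Line 4: ['knife', 'window'] (min_width=12, slack=6)
Line 5: ['number', 'small', 'in'] (min_width=15, slack=3)
Line 6: ['progress', 'six', 'metal'] (min_width=18, slack=0)
Line 7: ['purple'] (min_width=6, slack=12)

Answer: butterfly window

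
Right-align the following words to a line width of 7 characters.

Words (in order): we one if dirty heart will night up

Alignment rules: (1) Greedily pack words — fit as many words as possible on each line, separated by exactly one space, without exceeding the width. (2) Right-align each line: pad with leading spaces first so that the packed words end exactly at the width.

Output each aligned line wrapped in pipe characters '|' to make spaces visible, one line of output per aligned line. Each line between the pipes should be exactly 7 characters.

Line 1: ['we', 'one'] (min_width=6, slack=1)
Line 2: ['if'] (min_width=2, slack=5)
Line 3: ['dirty'] (min_width=5, slack=2)
Line 4: ['heart'] (min_width=5, slack=2)
Line 5: ['will'] (min_width=4, slack=3)
Line 6: ['night'] (min_width=5, slack=2)
Line 7: ['up'] (min_width=2, slack=5)

Answer: | we one|
|     if|
|  dirty|
|  heart|
|   will|
|  night|
|     up|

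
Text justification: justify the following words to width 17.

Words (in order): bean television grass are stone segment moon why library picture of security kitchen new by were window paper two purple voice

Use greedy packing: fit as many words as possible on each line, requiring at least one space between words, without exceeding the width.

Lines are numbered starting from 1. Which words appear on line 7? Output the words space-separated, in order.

Line 1: ['bean', 'television'] (min_width=15, slack=2)
Line 2: ['grass', 'are', 'stone'] (min_width=15, slack=2)
Line 3: ['segment', 'moon', 'why'] (min_width=16, slack=1)
Line 4: ['library', 'picture'] (min_width=15, slack=2)
Line 5: ['of', 'security'] (min_width=11, slack=6)
Line 6: ['kitchen', 'new', 'by'] (min_width=14, slack=3)
Line 7: ['were', 'window', 'paper'] (min_width=17, slack=0)
Line 8: ['two', 'purple', 'voice'] (min_width=16, slack=1)

Answer: were window paper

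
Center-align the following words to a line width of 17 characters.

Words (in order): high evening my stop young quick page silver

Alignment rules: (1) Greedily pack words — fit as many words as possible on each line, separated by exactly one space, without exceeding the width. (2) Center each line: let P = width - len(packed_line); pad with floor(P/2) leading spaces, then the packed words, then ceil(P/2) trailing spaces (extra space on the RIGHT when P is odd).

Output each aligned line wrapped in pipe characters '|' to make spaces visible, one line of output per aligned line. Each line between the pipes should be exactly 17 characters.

Answer: | high evening my |
|stop young quick |
|   page silver   |

Derivation:
Line 1: ['high', 'evening', 'my'] (min_width=15, slack=2)
Line 2: ['stop', 'young', 'quick'] (min_width=16, slack=1)
Line 3: ['page', 'silver'] (min_width=11, slack=6)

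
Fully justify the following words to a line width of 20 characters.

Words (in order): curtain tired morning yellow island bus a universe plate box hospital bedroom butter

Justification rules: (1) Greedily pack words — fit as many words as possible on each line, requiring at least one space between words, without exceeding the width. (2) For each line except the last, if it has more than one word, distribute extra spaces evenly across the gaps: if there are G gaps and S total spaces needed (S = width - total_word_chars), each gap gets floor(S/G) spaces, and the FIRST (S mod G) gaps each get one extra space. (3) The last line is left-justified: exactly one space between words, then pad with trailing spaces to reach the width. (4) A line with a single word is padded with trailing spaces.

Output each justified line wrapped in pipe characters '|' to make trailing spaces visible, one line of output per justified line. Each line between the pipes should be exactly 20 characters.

Answer: |curtain        tired|
|morning       yellow|
|island     bus     a|
|universe  plate  box|
|hospital     bedroom|
|butter              |

Derivation:
Line 1: ['curtain', 'tired'] (min_width=13, slack=7)
Line 2: ['morning', 'yellow'] (min_width=14, slack=6)
Line 3: ['island', 'bus', 'a'] (min_width=12, slack=8)
Line 4: ['universe', 'plate', 'box'] (min_width=18, slack=2)
Line 5: ['hospital', 'bedroom'] (min_width=16, slack=4)
Line 6: ['butter'] (min_width=6, slack=14)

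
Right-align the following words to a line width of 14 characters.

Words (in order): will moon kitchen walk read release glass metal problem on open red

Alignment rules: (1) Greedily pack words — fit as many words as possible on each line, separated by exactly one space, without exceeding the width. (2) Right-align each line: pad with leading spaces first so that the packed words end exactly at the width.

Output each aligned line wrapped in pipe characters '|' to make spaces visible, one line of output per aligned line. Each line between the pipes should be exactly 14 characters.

Line 1: ['will', 'moon'] (min_width=9, slack=5)
Line 2: ['kitchen', 'walk'] (min_width=12, slack=2)
Line 3: ['read', 'release'] (min_width=12, slack=2)
Line 4: ['glass', 'metal'] (min_width=11, slack=3)
Line 5: ['problem', 'on'] (min_width=10, slack=4)
Line 6: ['open', 'red'] (min_width=8, slack=6)

Answer: |     will moon|
|  kitchen walk|
|  read release|
|   glass metal|
|    problem on|
|      open red|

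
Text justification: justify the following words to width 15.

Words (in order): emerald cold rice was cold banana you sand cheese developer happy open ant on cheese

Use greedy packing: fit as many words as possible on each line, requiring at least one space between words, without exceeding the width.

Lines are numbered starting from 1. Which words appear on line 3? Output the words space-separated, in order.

Answer: banana you sand

Derivation:
Line 1: ['emerald', 'cold'] (min_width=12, slack=3)
Line 2: ['rice', 'was', 'cold'] (min_width=13, slack=2)
Line 3: ['banana', 'you', 'sand'] (min_width=15, slack=0)
Line 4: ['cheese'] (min_width=6, slack=9)
Line 5: ['developer', 'happy'] (min_width=15, slack=0)
Line 6: ['open', 'ant', 'on'] (min_width=11, slack=4)
Line 7: ['cheese'] (min_width=6, slack=9)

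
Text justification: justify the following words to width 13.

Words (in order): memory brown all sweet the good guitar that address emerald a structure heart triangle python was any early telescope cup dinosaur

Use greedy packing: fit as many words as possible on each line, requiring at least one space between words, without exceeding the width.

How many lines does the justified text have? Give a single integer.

Line 1: ['memory', 'brown'] (min_width=12, slack=1)
Line 2: ['all', 'sweet', 'the'] (min_width=13, slack=0)
Line 3: ['good', 'guitar'] (min_width=11, slack=2)
Line 4: ['that', 'address'] (min_width=12, slack=1)
Line 5: ['emerald', 'a'] (min_width=9, slack=4)
Line 6: ['structure'] (min_width=9, slack=4)
Line 7: ['heart'] (min_width=5, slack=8)
Line 8: ['triangle'] (min_width=8, slack=5)
Line 9: ['python', 'was'] (min_width=10, slack=3)
Line 10: ['any', 'early'] (min_width=9, slack=4)
Line 11: ['telescope', 'cup'] (min_width=13, slack=0)
Line 12: ['dinosaur'] (min_width=8, slack=5)
Total lines: 12

Answer: 12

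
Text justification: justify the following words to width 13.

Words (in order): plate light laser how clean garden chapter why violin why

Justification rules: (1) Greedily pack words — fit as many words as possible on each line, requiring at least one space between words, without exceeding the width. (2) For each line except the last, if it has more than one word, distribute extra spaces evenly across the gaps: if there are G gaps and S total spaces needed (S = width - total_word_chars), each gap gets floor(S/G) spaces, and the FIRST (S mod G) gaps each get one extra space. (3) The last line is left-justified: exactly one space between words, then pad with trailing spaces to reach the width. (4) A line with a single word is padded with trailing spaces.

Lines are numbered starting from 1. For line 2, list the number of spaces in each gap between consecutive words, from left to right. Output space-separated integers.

Line 1: ['plate', 'light'] (min_width=11, slack=2)
Line 2: ['laser', 'how'] (min_width=9, slack=4)
Line 3: ['clean', 'garden'] (min_width=12, slack=1)
Line 4: ['chapter', 'why'] (min_width=11, slack=2)
Line 5: ['violin', 'why'] (min_width=10, slack=3)

Answer: 5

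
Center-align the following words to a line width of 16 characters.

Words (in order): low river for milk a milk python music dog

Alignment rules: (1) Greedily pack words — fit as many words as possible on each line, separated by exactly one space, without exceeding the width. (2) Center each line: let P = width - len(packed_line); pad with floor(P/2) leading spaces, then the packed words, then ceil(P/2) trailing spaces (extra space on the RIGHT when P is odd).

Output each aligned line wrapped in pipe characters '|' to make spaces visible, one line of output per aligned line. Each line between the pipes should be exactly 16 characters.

Line 1: ['low', 'river', 'for'] (min_width=13, slack=3)
Line 2: ['milk', 'a', 'milk'] (min_width=11, slack=5)
Line 3: ['python', 'music', 'dog'] (min_width=16, slack=0)

Answer: | low river for  |
|  milk a milk   |
|python music dog|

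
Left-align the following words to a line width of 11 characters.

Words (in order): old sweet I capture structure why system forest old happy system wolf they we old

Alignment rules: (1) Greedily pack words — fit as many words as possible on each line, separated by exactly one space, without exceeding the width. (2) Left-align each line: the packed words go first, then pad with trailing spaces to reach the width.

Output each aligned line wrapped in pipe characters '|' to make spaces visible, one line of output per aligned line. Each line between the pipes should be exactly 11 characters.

Answer: |old sweet I|
|capture    |
|structure  |
|why system |
|forest old |
|happy      |
|system wolf|
|they we old|

Derivation:
Line 1: ['old', 'sweet', 'I'] (min_width=11, slack=0)
Line 2: ['capture'] (min_width=7, slack=4)
Line 3: ['structure'] (min_width=9, slack=2)
Line 4: ['why', 'system'] (min_width=10, slack=1)
Line 5: ['forest', 'old'] (min_width=10, slack=1)
Line 6: ['happy'] (min_width=5, slack=6)
Line 7: ['system', 'wolf'] (min_width=11, slack=0)
Line 8: ['they', 'we', 'old'] (min_width=11, slack=0)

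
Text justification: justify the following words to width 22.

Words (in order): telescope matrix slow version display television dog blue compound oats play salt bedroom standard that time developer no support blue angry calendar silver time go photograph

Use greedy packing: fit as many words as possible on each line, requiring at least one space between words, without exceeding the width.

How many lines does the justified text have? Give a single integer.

Line 1: ['telescope', 'matrix', 'slow'] (min_width=21, slack=1)
Line 2: ['version', 'display'] (min_width=15, slack=7)
Line 3: ['television', 'dog', 'blue'] (min_width=19, slack=3)
Line 4: ['compound', 'oats', 'play'] (min_width=18, slack=4)
Line 5: ['salt', 'bedroom', 'standard'] (min_width=21, slack=1)
Line 6: ['that', 'time', 'developer', 'no'] (min_width=22, slack=0)
Line 7: ['support', 'blue', 'angry'] (min_width=18, slack=4)
Line 8: ['calendar', 'silver', 'time'] (min_width=20, slack=2)
Line 9: ['go', 'photograph'] (min_width=13, slack=9)
Total lines: 9

Answer: 9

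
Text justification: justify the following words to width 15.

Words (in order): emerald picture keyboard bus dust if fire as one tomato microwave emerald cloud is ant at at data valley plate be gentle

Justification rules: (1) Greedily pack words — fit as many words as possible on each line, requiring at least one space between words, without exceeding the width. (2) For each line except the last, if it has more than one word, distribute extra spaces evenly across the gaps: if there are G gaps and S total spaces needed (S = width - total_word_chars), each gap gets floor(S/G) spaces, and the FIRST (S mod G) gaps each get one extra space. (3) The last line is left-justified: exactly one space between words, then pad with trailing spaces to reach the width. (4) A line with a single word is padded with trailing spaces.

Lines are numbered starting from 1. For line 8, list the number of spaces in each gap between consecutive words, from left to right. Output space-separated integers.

Answer: 5

Derivation:
Line 1: ['emerald', 'picture'] (min_width=15, slack=0)
Line 2: ['keyboard', 'bus'] (min_width=12, slack=3)
Line 3: ['dust', 'if', 'fire', 'as'] (min_width=15, slack=0)
Line 4: ['one', 'tomato'] (min_width=10, slack=5)
Line 5: ['microwave'] (min_width=9, slack=6)
Line 6: ['emerald', 'cloud'] (min_width=13, slack=2)
Line 7: ['is', 'ant', 'at', 'at'] (min_width=12, slack=3)
Line 8: ['data', 'valley'] (min_width=11, slack=4)
Line 9: ['plate', 'be', 'gentle'] (min_width=15, slack=0)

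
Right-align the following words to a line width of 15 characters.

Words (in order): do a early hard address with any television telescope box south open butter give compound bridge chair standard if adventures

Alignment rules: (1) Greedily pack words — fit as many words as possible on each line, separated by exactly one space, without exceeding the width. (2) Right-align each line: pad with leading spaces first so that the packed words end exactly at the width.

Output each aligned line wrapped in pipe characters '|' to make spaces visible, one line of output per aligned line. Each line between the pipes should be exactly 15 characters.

Line 1: ['do', 'a', 'early', 'hard'] (min_width=15, slack=0)
Line 2: ['address', 'with'] (min_width=12, slack=3)
Line 3: ['any', 'television'] (min_width=14, slack=1)
Line 4: ['telescope', 'box'] (min_width=13, slack=2)
Line 5: ['south', 'open'] (min_width=10, slack=5)
Line 6: ['butter', 'give'] (min_width=11, slack=4)
Line 7: ['compound', 'bridge'] (min_width=15, slack=0)
Line 8: ['chair', 'standard'] (min_width=14, slack=1)
Line 9: ['if', 'adventures'] (min_width=13, slack=2)

Answer: |do a early hard|
|   address with|
| any television|
|  telescope box|
|     south open|
|    butter give|
|compound bridge|
| chair standard|
|  if adventures|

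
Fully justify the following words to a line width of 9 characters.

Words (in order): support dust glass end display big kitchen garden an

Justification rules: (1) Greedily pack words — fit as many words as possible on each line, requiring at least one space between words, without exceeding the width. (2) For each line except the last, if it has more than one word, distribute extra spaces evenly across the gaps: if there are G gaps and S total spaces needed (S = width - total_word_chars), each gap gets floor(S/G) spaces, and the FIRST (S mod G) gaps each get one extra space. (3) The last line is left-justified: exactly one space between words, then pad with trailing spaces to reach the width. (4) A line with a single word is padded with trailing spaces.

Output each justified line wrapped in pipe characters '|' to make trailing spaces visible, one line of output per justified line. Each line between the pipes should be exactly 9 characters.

Line 1: ['support'] (min_width=7, slack=2)
Line 2: ['dust'] (min_width=4, slack=5)
Line 3: ['glass', 'end'] (min_width=9, slack=0)
Line 4: ['display'] (min_width=7, slack=2)
Line 5: ['big'] (min_width=3, slack=6)
Line 6: ['kitchen'] (min_width=7, slack=2)
Line 7: ['garden', 'an'] (min_width=9, slack=0)

Answer: |support  |
|dust     |
|glass end|
|display  |
|big      |
|kitchen  |
|garden an|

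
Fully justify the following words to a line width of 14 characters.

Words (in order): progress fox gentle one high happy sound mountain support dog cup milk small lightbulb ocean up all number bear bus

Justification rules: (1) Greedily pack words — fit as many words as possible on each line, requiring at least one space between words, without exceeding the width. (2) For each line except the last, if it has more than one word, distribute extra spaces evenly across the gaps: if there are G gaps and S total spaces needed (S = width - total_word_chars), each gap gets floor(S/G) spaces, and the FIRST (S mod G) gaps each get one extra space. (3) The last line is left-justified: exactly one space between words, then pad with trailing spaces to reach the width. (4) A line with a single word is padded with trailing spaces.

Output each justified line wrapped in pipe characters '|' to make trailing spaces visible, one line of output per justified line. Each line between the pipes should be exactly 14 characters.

Line 1: ['progress', 'fox'] (min_width=12, slack=2)
Line 2: ['gentle', 'one'] (min_width=10, slack=4)
Line 3: ['high', 'happy'] (min_width=10, slack=4)
Line 4: ['sound', 'mountain'] (min_width=14, slack=0)
Line 5: ['support', 'dog'] (min_width=11, slack=3)
Line 6: ['cup', 'milk', 'small'] (min_width=14, slack=0)
Line 7: ['lightbulb'] (min_width=9, slack=5)
Line 8: ['ocean', 'up', 'all'] (min_width=12, slack=2)
Line 9: ['number', 'bear'] (min_width=11, slack=3)
Line 10: ['bus'] (min_width=3, slack=11)

Answer: |progress   fox|
|gentle     one|
|high     happy|
|sound mountain|
|support    dog|
|cup milk small|
|lightbulb     |
|ocean  up  all|
|number    bear|
|bus           |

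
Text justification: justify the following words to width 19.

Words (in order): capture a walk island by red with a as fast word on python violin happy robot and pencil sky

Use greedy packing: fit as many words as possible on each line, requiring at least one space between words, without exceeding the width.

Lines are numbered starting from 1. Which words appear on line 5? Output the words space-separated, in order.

Line 1: ['capture', 'a', 'walk'] (min_width=14, slack=5)
Line 2: ['island', 'by', 'red', 'with'] (min_width=18, slack=1)
Line 3: ['a', 'as', 'fast', 'word', 'on'] (min_width=17, slack=2)
Line 4: ['python', 'violin', 'happy'] (min_width=19, slack=0)
Line 5: ['robot', 'and', 'pencil'] (min_width=16, slack=3)
Line 6: ['sky'] (min_width=3, slack=16)

Answer: robot and pencil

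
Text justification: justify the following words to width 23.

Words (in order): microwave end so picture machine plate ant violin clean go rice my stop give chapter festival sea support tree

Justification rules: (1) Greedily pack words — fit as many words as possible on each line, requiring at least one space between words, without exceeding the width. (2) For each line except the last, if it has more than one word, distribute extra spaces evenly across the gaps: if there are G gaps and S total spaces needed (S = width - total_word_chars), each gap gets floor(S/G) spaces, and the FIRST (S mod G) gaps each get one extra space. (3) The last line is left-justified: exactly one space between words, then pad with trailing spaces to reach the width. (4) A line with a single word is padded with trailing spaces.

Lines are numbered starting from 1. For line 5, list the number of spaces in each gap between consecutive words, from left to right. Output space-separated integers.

Line 1: ['microwave', 'end', 'so'] (min_width=16, slack=7)
Line 2: ['picture', 'machine', 'plate'] (min_width=21, slack=2)
Line 3: ['ant', 'violin', 'clean', 'go'] (min_width=19, slack=4)
Line 4: ['rice', 'my', 'stop', 'give'] (min_width=17, slack=6)
Line 5: ['chapter', 'festival', 'sea'] (min_width=20, slack=3)
Line 6: ['support', 'tree'] (min_width=12, slack=11)

Answer: 3 2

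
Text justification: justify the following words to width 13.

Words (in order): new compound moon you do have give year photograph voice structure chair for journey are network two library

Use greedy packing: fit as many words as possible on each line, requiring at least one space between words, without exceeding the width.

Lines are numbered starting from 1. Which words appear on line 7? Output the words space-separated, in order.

Line 1: ['new', 'compound'] (min_width=12, slack=1)
Line 2: ['moon', 'you', 'do'] (min_width=11, slack=2)
Line 3: ['have', 'give'] (min_width=9, slack=4)
Line 4: ['year'] (min_width=4, slack=9)
Line 5: ['photograph'] (min_width=10, slack=3)
Line 6: ['voice'] (min_width=5, slack=8)
Line 7: ['structure'] (min_width=9, slack=4)
Line 8: ['chair', 'for'] (min_width=9, slack=4)
Line 9: ['journey', 'are'] (min_width=11, slack=2)
Line 10: ['network', 'two'] (min_width=11, slack=2)
Line 11: ['library'] (min_width=7, slack=6)

Answer: structure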